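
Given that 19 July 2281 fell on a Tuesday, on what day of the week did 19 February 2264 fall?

Friday

Count forward from the earlier date (February 19, 2264) to the later (July 19, 2281):
Day-of-year of February 19, 2264: 50.
Day-of-year of July 19, 2281: 200.
2264 has 366 days, so 366 − 50 = 316 days remain in 2264.
Full years 2265–2280: 12 common + 4 leap = 12×365 + 4×366 = 5844 days.
Total: 316 + 5844 + 200 = 6360 days.
6360 mod 7 = 4, so 4 days before Tuesday is Friday.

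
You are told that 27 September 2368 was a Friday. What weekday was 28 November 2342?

Saturday

Count forward from the earlier date (November 28, 2342) to the later (September 27, 2368):
Day-of-year of November 28, 2342: 332.
Day-of-year of September 27, 2368: 271.
2342 has 365 days, so 365 − 332 = 33 days remain in 2342.
Full years 2343–2367: 19 common + 6 leap = 19×365 + 6×366 = 9131 days.
Total: 33 + 9131 + 271 = 9435 days.
9435 mod 7 = 6, so 6 days before Friday is Saturday.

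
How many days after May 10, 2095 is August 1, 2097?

May 2095: 31 − 10 = 21 days remain.
Then 26 full months totalling 792 days.
August 1, 2097: 1 day.
Total: 21 + 792 + 1 = 814 days.

814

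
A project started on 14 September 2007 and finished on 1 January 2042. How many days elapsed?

12528

From September 14, 2007 to September 14, 2041: 34 years, of which 9 contain a Feb 29 — 25×365 + 9×366 = 12419 days.
September 2041: 30 − 14 = 16 days remain.
Then October (31), November (30), December (31): 31 + 30 + 31 = 92 days.
January 1, 2042: 1 day.
Residual: 109 days.
Total: 12528 days.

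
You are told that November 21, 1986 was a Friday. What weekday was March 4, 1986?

Tuesday

Count forward from the earlier date (March 4, 1986) to the later (November 21, 1986):
March 1986: 31 − 4 = 27 days remain.
Then April (30), May (31), June (30), July (31), August (31), September (30), October (31): 30 + 31 + 30 + 31 + 31 + 30 + 31 = 214 days.
November 1–21, 1986: 21 days.
Total: 27 + 214 + 21 = 262 days.
262 mod 7 = 3, so 3 days before Friday is Tuesday.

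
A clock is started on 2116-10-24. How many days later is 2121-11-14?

1847

October 24, 2116 → October 24, 2117: 365 days.
October 24, 2117 → October 24, 2118: 365 days.
October 24, 2118 → October 24, 2119: 365 days.
October 24, 2119 → October 24, 2120: 366 days (2120 is a leap year).
October 24, 2120 → October 24, 2121: 365 days.
October 2121: 31 − 24 = 7 days remain.
November 1–14, 2121: 14 days.
Residual: 21 days.
Total: 1847 days.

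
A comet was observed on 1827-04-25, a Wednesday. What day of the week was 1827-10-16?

Tuesday

April 1827: 30 − 25 = 5 days remain.
Then May (31), June (30), July (31), August (31), September (30): 31 + 30 + 31 + 31 + 30 = 153 days.
October 1–16, 1827: 16 days.
Total: 5 + 153 + 16 = 174 days.
174 mod 7 = 6, so 6 days after Wednesday is Tuesday.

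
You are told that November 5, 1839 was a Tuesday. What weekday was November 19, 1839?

Within November 1839: 19 − 5 = 14 days.
14 is a multiple of 7, so November 19, 1839 falls on the same weekday: Tuesday.

Tuesday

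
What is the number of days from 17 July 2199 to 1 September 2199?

46

July 2199: 31 − 17 = 14 days remain.
Then August (31): 31 days.
September 1, 2199: 1 day.
Total: 14 + 31 + 1 = 46 days.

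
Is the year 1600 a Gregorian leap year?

1600 is a leap year (divisible by 400).

Yes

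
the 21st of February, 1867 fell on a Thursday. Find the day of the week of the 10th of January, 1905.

Day-of-year of February 21, 1867: 52.
Day-of-year of January 10, 1905: 10.
1867 has 365 days, so 365 − 52 = 313 days remain in 1867.
Full years 1868–1904: 28 common + 9 leap = 28×365 + 9×366 = 13514 days.
Total: 313 + 13514 + 10 = 13837 days.
13837 mod 7 = 5, so 5 days after Thursday is Tuesday.

Tuesday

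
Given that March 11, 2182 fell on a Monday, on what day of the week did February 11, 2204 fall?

Saturday

Day-of-year of March 11, 2182: 70.
Day-of-year of February 11, 2204: 42.
2182 has 365 days, so 365 − 70 = 295 days remain in 2182.
Full years 2183–2203: 17 common + 4 leap = 17×365 + 4×366 = 7669 days.
Total: 295 + 7669 + 42 = 8006 days.
8006 mod 7 = 5, so 5 days after Monday is Saturday.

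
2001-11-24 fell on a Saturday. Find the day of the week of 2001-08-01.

Wednesday

Count forward from the earlier date (August 1, 2001) to the later (November 24, 2001):
August 2001: 31 − 1 = 30 days remain.
Then September (30), October (31): 30 + 31 = 61 days.
November 1–24, 2001: 24 days.
Total: 30 + 61 + 24 = 115 days.
115 mod 7 = 3, so 3 days before Saturday is Wednesday.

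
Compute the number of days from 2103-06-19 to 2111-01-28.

2780

From June 19, 2103 to June 19, 2110: 7 years, of which 2 contain a Feb 29 — 5×365 + 2×366 = 2557 days.
June 2110: 30 − 19 = 11 days remain.
Then July (31), August (31), September (30), October (31), November (30), December (31): 31 + 31 + 30 + 31 + 30 + 31 = 184 days.
January 1–28, 2111: 28 days.
Residual: 223 days.
Total: 2780 days.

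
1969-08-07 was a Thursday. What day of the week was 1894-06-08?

Count forward from the earlier date (June 8, 1894) to the later (August 7, 1969):
From June 8, 1894 to June 8, 1969: 75 years, of which 18 contain a Feb 29 — 57×365 + 18×366 = 27393 days.
(1900 is not a leap year (divisible by 100 but not 400).)
June 1969: 30 − 8 = 22 days remain.
Then July (31): 31 days.
August 1–7, 1969: 7 days.
Residual: 60 days.
Total: 27453 days.
27453 mod 7 = 6, so 6 days before Thursday is Friday.

Friday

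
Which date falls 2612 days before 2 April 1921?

6 February 1914

Count 2612 days before April 2, 1921:
Day-of-year of February 6, 1914: 37.
Day-of-year of April 2, 1921: 92.
1914 has 365 days, so 365 − 37 = 328 days remain in 1914.
Full years: 1915: 365; 1916: 366; 1917: 365; 1918: 365; 1919: 365; 1920: 366. Sum = 2192.
Total: 328 + 2192 + 92 = 2612 days.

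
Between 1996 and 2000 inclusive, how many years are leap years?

Years divisible by 4 in [1996, 2000]: 1996, 2000.
2000 is divisible by 400, so still leap.
No century exceptions apply. Count: 2.

2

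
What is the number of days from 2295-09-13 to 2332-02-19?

13307

From September 13, 2295 to September 13, 2331: 36 years, of which 8 contain a Feb 29 — 28×365 + 8×366 = 13148 days.
(2300 is not a leap year (divisible by 100 but not 400).)
September 2331: 30 − 13 = 17 days remain.
Then October (31), November (30), December (31), January (31): 31 + 30 + 31 + 31 = 123 days.
February 1–19, 2332: 19 days (2332 is a leap year).
Residual: 159 days.
Total: 13307 days.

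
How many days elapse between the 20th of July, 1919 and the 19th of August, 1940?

From July 20, 1919 to July 20, 1940: 21 years, of which 6 contain a Feb 29 — 15×365 + 6×366 = 7671 days.
July 1940: 31 − 20 = 11 days remain.
August 1–19, 1940: 19 days.
Residual: 30 days.
Total: 7701 days.

7701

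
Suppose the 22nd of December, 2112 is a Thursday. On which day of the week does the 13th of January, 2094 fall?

Wednesday

Count forward from the earlier date (January 13, 2094) to the later (December 22, 2112):
Day-of-year of January 13, 2094: 13.
Day-of-year of December 22, 2112: 357.
2094 has 365 days, so 365 − 13 = 352 days remain in 2094.
Full years 2095–2111: 14 common + 3 leap = 14×365 + 3×366 = 6208 days.
Total: 352 + 6208 + 357 = 6917 days.
6917 mod 7 = 1, so 1 day before Thursday is Wednesday.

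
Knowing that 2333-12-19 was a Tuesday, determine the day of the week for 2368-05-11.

Saturday

Day-of-year of December 19, 2333: 353.
Day-of-year of May 11, 2368: 132.
2333 has 365 days, so 365 − 353 = 12 days remain in 2333.
Full years 2334–2367: 26 common + 8 leap = 26×365 + 8×366 = 12418 days.
Total: 12 + 12418 + 132 = 12562 days.
12562 mod 7 = 4, so 4 days after Tuesday is Saturday.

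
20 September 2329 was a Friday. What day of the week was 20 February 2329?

Wednesday

Count forward from the earlier date (February 20, 2329) to the later (September 20, 2329):
February 2329: 28 − 20 = 8 days remain (2329 is not a leap year, so February has 28 days).
Then March (31), April (30), May (31), June (30), July (31), August (31): 31 + 30 + 31 + 30 + 31 + 31 = 184 days.
September 1–20, 2329: 20 days.
Total: 8 + 184 + 20 = 212 days.
212 mod 7 = 2, so 2 days before Friday is Wednesday.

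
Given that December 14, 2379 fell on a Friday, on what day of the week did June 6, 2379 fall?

Wednesday

Count forward from the earlier date (June 6, 2379) to the later (December 14, 2379):
June 2379: 30 − 6 = 24 days remain.
Then July (31), August (31), September (30), October (31), November (30): 31 + 31 + 30 + 31 + 30 = 153 days.
December 1–14, 2379: 14 days.
Total: 24 + 153 + 14 = 191 days.
191 mod 7 = 2, so 2 days before Friday is Wednesday.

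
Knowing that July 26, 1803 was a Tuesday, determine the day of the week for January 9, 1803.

Count forward from the earlier date (January 9, 1803) to the later (July 26, 1803):
January 1803: 31 − 9 = 22 days remain.
Then February 1803 (28), March (31), April (30), May (31), June (30): 28 + 31 + 30 + 31 + 30 = 150 days.
July 1–26, 1803: 26 days.
Total: 22 + 150 + 26 = 198 days.
198 mod 7 = 2, so 2 days before Tuesday is Sunday.

Sunday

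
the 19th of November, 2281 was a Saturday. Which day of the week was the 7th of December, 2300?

Day-of-year of November 19, 2281: 323.
Day-of-year of December 7, 2300: 341.
2281 has 365 days, so 365 − 323 = 42 days remain in 2281.
Full years 2282–2299: 14 common + 4 leap = 14×365 + 4×366 = 6574 days.
Total: 42 + 6574 + 341 = 6957 days.
6957 mod 7 = 6, so 6 days after Saturday is Friday.

Friday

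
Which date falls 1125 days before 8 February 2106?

10 January 2103

Count 1125 days before February 8, 2106:
January 10, 2103 → January 10, 2104: 365 days.
January 10, 2104 → January 10, 2105: 366 days (2104 is a leap year).
January 10, 2105 → January 10, 2106: 365 days.
January 2106: 31 − 10 = 21 days remain.
February 1–8, 2106: 8 days (2106 is not a leap year).
Residual: 29 days.
Total: 1125 days.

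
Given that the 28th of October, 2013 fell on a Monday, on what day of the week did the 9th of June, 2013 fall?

Count forward from the earlier date (June 9, 2013) to the later (October 28, 2013):
June 2013: 30 − 9 = 21 days remain.
Then July (31), August (31), September (30): 31 + 31 + 30 = 92 days.
October 1–28, 2013: 28 days.
Total: 21 + 92 + 28 = 141 days.
141 mod 7 = 1, so 1 day before Monday is Sunday.

Sunday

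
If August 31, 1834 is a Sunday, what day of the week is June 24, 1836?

Friday

August 31, 1834 → August 31, 1835: 365 days.
August 1835: 31 − 31 = 0 days remain.
Then 9 full months totalling 274 days.
June 1–24, 1836: 24 days.
Residual: 298 days.
Total: 663 days.
663 mod 7 = 5, so 5 days after Sunday is Friday.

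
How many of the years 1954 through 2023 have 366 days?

17

Years divisible by 4: 1956, 1960, …, 2020 — 17 in all.
2000 is divisible by 400, so still leap.
No century exceptions apply. Count: 17.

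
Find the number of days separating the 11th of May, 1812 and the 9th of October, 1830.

From May 11, 1812 to May 11, 1830: 18 years, of which 4 contain a Feb 29 — 14×365 + 4×366 = 6574 days.
May 1830: 31 − 11 = 20 days remain.
Then June (30), July (31), August (31), September (30): 30 + 31 + 31 + 30 = 122 days.
October 1–9, 1830: 9 days.
Residual: 151 days.
Total: 6725 days.

6725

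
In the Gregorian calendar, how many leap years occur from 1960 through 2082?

31

Years divisible by 4: 1960, 1964, …, 2080 — 31 in all.
2000 is divisible by 400, so still leap.
No century exceptions apply. Count: 31.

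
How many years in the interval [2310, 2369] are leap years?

Years divisible by 4: 2312, 2316, …, 2368 — 15 in all.
No century exceptions apply. Count: 15.

15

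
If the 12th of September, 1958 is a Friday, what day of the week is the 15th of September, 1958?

Monday

Within September 1958: 15 − 12 = 3 days.
3 mod 7 = 3, so 3 days after Friday is Monday.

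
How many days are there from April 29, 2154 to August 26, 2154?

119

April 2154: 30 − 29 = 1 day remains.
Then May (31), June (30), July (31): 31 + 30 + 31 = 92 days.
August 1–26, 2154: 26 days.
Total: 1 + 92 + 26 = 119 days.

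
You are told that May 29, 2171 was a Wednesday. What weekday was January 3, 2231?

Monday

Day-of-year of May 29, 2171: 149.
Day-of-year of January 3, 2231: 3.
2171 has 365 days, so 365 − 149 = 216 days remain in 2171.
Full years 2172–2230: 45 common + 14 leap = 45×365 + 14×366 = 21549 days.
Total: 216 + 21549 + 3 = 21768 days.
21768 mod 7 = 5, so 5 days after Wednesday is Monday.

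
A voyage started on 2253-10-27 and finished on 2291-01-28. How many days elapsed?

13607

Day-of-year of October 27, 2253: 300.
Day-of-year of January 28, 2291: 28.
2253 has 365 days, so 365 − 300 = 65 days remain in 2253.
Full years 2254–2290: 28 common + 9 leap = 28×365 + 9×366 = 13514 days.
Total: 65 + 13514 + 28 = 13607 days.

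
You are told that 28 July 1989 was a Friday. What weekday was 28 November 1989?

July 1989: 31 − 28 = 3 days remain.
Then August (31), September (30), October (31): 31 + 30 + 31 = 92 days.
November 1–28, 1989: 28 days.
Total: 3 + 92 + 28 = 123 days.
123 mod 7 = 4, so 4 days after Friday is Tuesday.

Tuesday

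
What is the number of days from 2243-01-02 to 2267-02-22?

From January 2, 2243 to January 2, 2267: 24 years, of which 6 contain a Feb 29 — 18×365 + 6×366 = 8766 days.
January 2267: 31 − 2 = 29 days remain.
February 1–22, 2267: 22 days (2267 is not a leap year).
Residual: 51 days.
Total: 8817 days.

8817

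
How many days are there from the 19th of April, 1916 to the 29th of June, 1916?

71

April 1916: 30 − 19 = 11 days remain.
Then May (31): 31 days.
June 1–29, 1916: 29 days.
Total: 11 + 31 + 29 = 71 days.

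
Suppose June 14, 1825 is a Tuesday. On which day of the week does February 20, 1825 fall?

Count forward from the earlier date (February 20, 1825) to the later (June 14, 1825):
February 1825: 28 − 20 = 8 days remain (1825 is not a leap year, so February has 28 days).
Then March (31), April (30), May (31): 31 + 30 + 31 = 92 days.
June 1–14, 1825: 14 days.
Total: 8 + 92 + 14 = 114 days.
114 mod 7 = 2, so 2 days before Tuesday is Sunday.

Sunday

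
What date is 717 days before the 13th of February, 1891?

the 26th of February, 1889

Count 717 days before February 13, 1891:
Day-of-year of February 26, 1889: 57.
Day-of-year of February 13, 1891: 44.
1889 has 365 days, so 365 − 57 = 308 days remain in 1889.
Full years: 1890: 365. Sum = 365.
Total: 308 + 365 + 44 = 717 days.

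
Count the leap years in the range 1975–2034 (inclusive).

15

Years divisible by 4: 1976, 1980, …, 2032 — 15 in all.
2000 is divisible by 400, so still leap.
No century exceptions apply. Count: 15.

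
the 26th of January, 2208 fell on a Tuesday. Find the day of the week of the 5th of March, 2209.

Sunday

Day-of-year of January 26, 2208: 26.
Day-of-year of March 5, 2209: 64.
2208 has 366 days, so 366 − 26 = 340 days remain in 2208.
Total: 340 + 64 = 404 days.
404 mod 7 = 5, so 5 days after Tuesday is Sunday.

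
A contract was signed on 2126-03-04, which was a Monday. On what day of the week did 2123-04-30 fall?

Count forward from the earlier date (April 30, 2123) to the later (March 4, 2126):
April 30, 2123 → April 30, 2124: 366 days (2124 is a leap year).
April 30, 2124 → April 30, 2125: 365 days.
April 2125: 30 − 30 = 0 days remain.
Then 10 full months totalling 304 days.
March 1–4, 2126: 4 days.
Residual: 308 days.
Total: 1039 days.
1039 mod 7 = 3, so 3 days before Monday is Friday.

Friday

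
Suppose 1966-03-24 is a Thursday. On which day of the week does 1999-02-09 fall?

Tuesday

Day-of-year of March 24, 1966: 83.
Day-of-year of February 9, 1999: 40.
1966 has 365 days, so 365 − 83 = 282 days remain in 1966.
Full years 1967–1998: 24 common + 8 leap = 24×365 + 8×366 = 11688 days.
Total: 282 + 11688 + 40 = 12010 days.
12010 mod 7 = 5, so 5 days after Thursday is Tuesday.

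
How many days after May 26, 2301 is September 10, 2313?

4490

From May 26, 2301 to May 26, 2313: 12 years, of which 3 contain a Feb 29 — 9×365 + 3×366 = 4383 days.
May 2313: 31 − 26 = 5 days remain.
Then June (30), July (31), August (31): 30 + 31 + 31 = 92 days.
September 1–10, 2313: 10 days.
Residual: 107 days.
Total: 4490 days.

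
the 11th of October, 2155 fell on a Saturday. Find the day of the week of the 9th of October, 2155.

Thursday

Count forward from the earlier date (October 9, 2155) to the later (October 11, 2155):
Within October 2155: 11 − 9 = 2 days.
2 mod 7 = 2, so 2 days before Saturday is Thursday.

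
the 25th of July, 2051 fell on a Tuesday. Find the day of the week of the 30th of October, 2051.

July 2051: 31 − 25 = 6 days remain.
Then August (31), September (30): 31 + 30 = 61 days.
October 1–30, 2051: 30 days.
Total: 6 + 61 + 30 = 97 days.
97 mod 7 = 6, so 6 days after Tuesday is Monday.

Monday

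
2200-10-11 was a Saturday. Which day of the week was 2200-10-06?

Monday

Count forward from the earlier date (October 6, 2200) to the later (October 11, 2200):
Within October 2200: 11 − 6 = 5 days.
5 mod 7 = 5, so 5 days before Saturday is Monday.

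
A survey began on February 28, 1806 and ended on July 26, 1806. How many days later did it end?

148

February 1806: 28 − 28 = 0 days remain (1806 is not a leap year, so February has 28 days).
Then March (31), April (30), May (31), June (30): 31 + 30 + 31 + 30 = 122 days.
July 1–26, 1806: 26 days.
Total: 0 + 122 + 26 = 148 days.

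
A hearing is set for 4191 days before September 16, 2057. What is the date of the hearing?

March 27, 2046

Count 4191 days before September 16, 2057:
From March 27, 2046 to March 27, 2057: 11 years, of which 3 contain a Feb 29 — 8×365 + 3×366 = 4018 days.
March 2057: 31 − 27 = 4 days remain.
Then April (30), May (31), June (30), July (31), August (31): 30 + 31 + 30 + 31 + 31 = 153 days.
September 1–16, 2057: 16 days.
Residual: 173 days.
Total: 4191 days.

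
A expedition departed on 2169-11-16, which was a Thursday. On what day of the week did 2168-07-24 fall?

Count forward from the earlier date (July 24, 2168) to the later (November 16, 2169):
July 2168: 31 − 24 = 7 days remain.
Then 15 full months totalling 457 days.
November 1–16, 2169: 16 days.
Total: 7 + 457 + 16 = 480 days.
480 mod 7 = 4, so 4 days before Thursday is Sunday.

Sunday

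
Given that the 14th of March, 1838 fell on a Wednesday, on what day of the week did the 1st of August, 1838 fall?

March 1838: 31 − 14 = 17 days remain.
Then April (30), May (31), June (30), July (31): 30 + 31 + 30 + 31 = 122 days.
August 1, 1838: 1 day.
Total: 17 + 122 + 1 = 140 days.
140 is a multiple of 7, so the 1st of August, 1838 falls on the same weekday: Wednesday.

Wednesday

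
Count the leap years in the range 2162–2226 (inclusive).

15

Years divisible by 4: 2164, 2168, …, 2224 — 16 in all.
Of these, 2200 is divisible by 100 but not 400, so not leap.
Leap years: 16 − 1 = 15.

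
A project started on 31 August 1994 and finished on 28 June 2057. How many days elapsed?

Day-of-year of August 31, 1994: 243.
Day-of-year of June 28, 2057: 179.
1994 has 365 days, so 365 − 243 = 122 days remain in 1994.
Full years 1995–2056: 46 common + 16 leap = 46×365 + 16×366 = 22646 days.
Total: 122 + 22646 + 179 = 22947 days.

22947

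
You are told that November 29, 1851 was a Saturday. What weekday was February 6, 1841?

Saturday

Count forward from the earlier date (February 6, 1841) to the later (November 29, 1851):
From February 6, 1841 to February 6, 1851: 10 years, of which 2 contain a Feb 29 — 8×365 + 2×366 = 3652 days.
February 1851: 28 − 6 = 22 days remain (1851 is not a leap year, so February has 28 days).
Then March (31), April (30), May (31), June (30), July (31), August (31), September (30), October (31): 31 + 30 + 31 + 30 + 31 + 31 + 30 + 31 = 245 days.
November 1–29, 1851: 29 days.
Residual: 296 days.
Total: 3948 days.
3948 is a multiple of 7, so February 6, 1841 falls on the same weekday: Saturday.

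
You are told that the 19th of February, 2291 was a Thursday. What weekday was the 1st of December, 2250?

Count forward from the earlier date (December 1, 2250) to the later (February 19, 2291):
From December 1, 2250 to December 1, 2290: 40 years, of which 10 contain a Feb 29 — 30×365 + 10×366 = 14610 days.
December 2290: 31 − 1 = 30 days remain.
Then January (31): 31 days.
February 1–19, 2291: 19 days (2291 is not a leap year).
Residual: 80 days.
Total: 14690 days.
14690 mod 7 = 4, so 4 days before Thursday is Sunday.

Sunday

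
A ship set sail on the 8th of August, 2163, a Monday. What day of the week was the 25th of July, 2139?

Count forward from the earlier date (July 25, 2139) to the later (August 8, 2163):
Day-of-year of July 25, 2139: 206.
Day-of-year of August 8, 2163: 220.
2139 has 365 days, so 365 − 206 = 159 days remain in 2139.
Full years 2140–2162: 17 common + 6 leap = 17×365 + 6×366 = 8401 days.
Total: 159 + 8401 + 220 = 8780 days.
8780 mod 7 = 2, so 2 days before Monday is Saturday.

Saturday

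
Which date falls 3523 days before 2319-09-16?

2310-01-23

Count 3523 days before September 16, 2319:
From January 23, 2310 to January 23, 2319: 9 years, of which 2 contain a Feb 29 — 7×365 + 2×366 = 3287 days.
January 2319: 31 − 23 = 8 days remain.
Then February 2319 (28), March (31), April (30), May (31), June (30), July (31), August (31): 28 + 31 + 30 + 31 + 30 + 31 + 31 = 212 days.
September 1–16, 2319: 16 days.
Residual: 236 days.
Total: 3523 days.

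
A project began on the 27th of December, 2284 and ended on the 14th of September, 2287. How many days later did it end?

Day-of-year of December 27, 2284: 362.
Day-of-year of September 14, 2287: 257.
2284 has 366 days, so 366 − 362 = 4 days remain in 2284.
Full years: 2285: 365; 2286: 365. Sum = 730.
Total: 4 + 730 + 257 = 991 days.

991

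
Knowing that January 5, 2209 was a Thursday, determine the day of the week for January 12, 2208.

Count forward from the earlier date (January 12, 2208) to the later (January 5, 2209):
January 2208: 31 − 12 = 19 days remain.
Then 11 full months totalling 335 days.
January 1–5, 2209: 5 days.
Total: 19 + 335 + 5 = 359 days.
359 mod 7 = 2, so 2 days before Thursday is Tuesday.

Tuesday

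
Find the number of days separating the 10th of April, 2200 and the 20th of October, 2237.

13707

From April 10, 2200 to April 10, 2237: 37 years, of which 9 contain a Feb 29 — 28×365 + 9×366 = 13514 days.
April 2237: 30 − 10 = 20 days remain.
Then May (31), June (30), July (31), August (31), September (30): 31 + 30 + 31 + 31 + 30 = 153 days.
October 1–20, 2237: 20 days.
Residual: 193 days.
Total: 13707 days.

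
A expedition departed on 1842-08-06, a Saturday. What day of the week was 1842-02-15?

Tuesday

Count forward from the earlier date (February 15, 1842) to the later (August 6, 1842):
February 1842: 28 − 15 = 13 days remain (1842 is not a leap year, so February has 28 days).
Then March (31), April (30), May (31), June (30), July (31): 31 + 30 + 31 + 30 + 31 = 153 days.
August 1–6, 1842: 6 days.
Total: 13 + 153 + 6 = 172 days.
172 mod 7 = 4, so 4 days before Saturday is Tuesday.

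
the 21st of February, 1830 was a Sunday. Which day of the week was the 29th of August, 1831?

February 1830: 28 − 21 = 7 days remain (1830 is not a leap year, so February has 28 days).
Then 17 full months totalling 518 days.
August 1–29, 1831: 29 days.
Total: 7 + 518 + 29 = 554 days.
554 mod 7 = 1, so 1 day after Sunday is Monday.

Monday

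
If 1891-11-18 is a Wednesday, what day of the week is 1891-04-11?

Saturday

Count forward from the earlier date (April 11, 1891) to the later (November 18, 1891):
April 1891: 30 − 11 = 19 days remain.
Then May (31), June (30), July (31), August (31), September (30), October (31): 31 + 30 + 31 + 31 + 30 + 31 = 184 days.
November 1–18, 1891: 18 days.
Total: 19 + 184 + 18 = 221 days.
221 mod 7 = 4, so 4 days before Wednesday is Saturday.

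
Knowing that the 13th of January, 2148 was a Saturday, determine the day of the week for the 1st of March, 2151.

Day-of-year of January 13, 2148: 13.
Day-of-year of March 1, 2151: 60.
2148 has 366 days, so 366 − 13 = 353 days remain in 2148.
Full years: 2149: 365; 2150: 365. Sum = 730.
Total: 353 + 730 + 60 = 1143 days.
1143 mod 7 = 2, so 2 days after Saturday is Monday.

Monday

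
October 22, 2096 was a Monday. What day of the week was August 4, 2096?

Saturday

Count forward from the earlier date (August 4, 2096) to the later (October 22, 2096):
August 2096: 31 − 4 = 27 days remain.
Then September (30): 30 days.
October 1–22, 2096: 22 days.
Total: 27 + 30 + 22 = 79 days.
79 mod 7 = 2, so 2 days before Monday is Saturday.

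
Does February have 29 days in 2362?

2362 is not a leap year.

No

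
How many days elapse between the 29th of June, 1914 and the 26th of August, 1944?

From June 29, 1914 to June 29, 1944: 30 years, of which 8 contain a Feb 29 — 22×365 + 8×366 = 10958 days.
June 1944: 30 − 29 = 1 day remains.
Then July (31): 31 days.
August 1–26, 1944: 26 days.
Residual: 58 days.
Total: 11016 days.

11016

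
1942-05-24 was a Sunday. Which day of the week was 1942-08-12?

May 1942: 31 − 24 = 7 days remain.
Then June (30), July (31): 30 + 31 = 61 days.
August 1–12, 1942: 12 days.
Total: 7 + 61 + 12 = 80 days.
80 mod 7 = 3, so 3 days after Sunday is Wednesday.

Wednesday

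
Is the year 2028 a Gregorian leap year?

2028 is a leap year.

Yes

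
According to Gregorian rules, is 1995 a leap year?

1995 is not a leap year.

No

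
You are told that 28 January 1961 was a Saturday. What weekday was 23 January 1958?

Count forward from the earlier date (January 23, 1958) to the later (January 28, 1961):
January 23, 1958 → January 23, 1959: 365 days.
January 23, 1959 → January 23, 1960: 365 days.
January 23, 1960 → January 23, 1961: 366 days (1960 is a leap year).
Within January 1961: 28 − 23 = 5 days.
Total: 1101 days.
1101 mod 7 = 2, so 2 days before Saturday is Thursday.

Thursday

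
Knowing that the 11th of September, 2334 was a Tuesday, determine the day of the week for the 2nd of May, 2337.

September 11, 2334 → September 11, 2335: 365 days.
September 11, 2335 → September 11, 2336: 366 days (2336 is a leap year).
September 2336: 30 − 11 = 19 days remain.
Then October (31), November (30), December (31), January (31), February 2337 (28), March (31), April (30): 31 + 30 + 31 + 31 + 28 + 31 + 30 = 212 days.
May 1–2, 2337: 2 days.
Residual: 233 days.
Total: 964 days.
964 mod 7 = 5, so 5 days after Tuesday is Sunday.

Sunday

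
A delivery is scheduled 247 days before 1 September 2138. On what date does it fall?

28 December 2137

Count 247 days before September 1, 2138:
Day-of-year of December 28, 2137: 362.
Day-of-year of September 1, 2138: 244.
2137 has 365 days, so 365 − 362 = 3 days remain in 2137.
Total: 3 + 244 = 247 days.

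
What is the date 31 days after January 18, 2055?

February 18, 2055

Count 31 days after January 18, 2055:
January 2055: 31 − 18 = 13 days remain.
February 1–18, 2055: 18 days (2055 is not a leap year).
Total: 13 + 18 = 31 days.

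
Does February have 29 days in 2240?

Yes

2240 is a leap year.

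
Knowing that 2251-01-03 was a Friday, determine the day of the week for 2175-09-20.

Wednesday

Count forward from the earlier date (September 20, 2175) to the later (January 3, 2251):
Day-of-year of September 20, 2175: 263.
Day-of-year of January 3, 2251: 3.
2175 has 365 days, so 365 − 263 = 102 days remain in 2175.
Full years 2176–2250: 57 common + 18 leap = 57×365 + 18×366 = 27393 days.
Total: 102 + 27393 + 3 = 27498 days.
27498 mod 7 = 2, so 2 days before Friday is Wednesday.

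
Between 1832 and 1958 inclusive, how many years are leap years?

Years divisible by 4: 1832, 1836, …, 1956 — 32 in all.
Of these, 1900 is divisible by 100 but not 400, so not leap.
Leap years: 32 − 1 = 31.

31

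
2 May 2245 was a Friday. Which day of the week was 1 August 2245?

Friday

May 2245: 31 − 2 = 29 days remain.
Then June (30), July (31): 30 + 31 = 61 days.
August 1, 2245: 1 day.
Total: 29 + 61 + 1 = 91 days.
91 is a multiple of 7, so 1 August 2245 falls on the same weekday: Friday.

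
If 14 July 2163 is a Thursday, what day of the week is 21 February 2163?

Monday

Count forward from the earlier date (February 21, 2163) to the later (July 14, 2163):
February 2163: 28 − 21 = 7 days remain (2163 is not a leap year, so February has 28 days).
Then March (31), April (30), May (31), June (30): 31 + 30 + 31 + 30 = 122 days.
July 1–14, 2163: 14 days.
Total: 7 + 122 + 14 = 143 days.
143 mod 7 = 3, so 3 days before Thursday is Monday.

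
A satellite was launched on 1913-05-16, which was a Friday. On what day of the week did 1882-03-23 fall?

Thursday

Count forward from the earlier date (March 23, 1882) to the later (May 16, 1913):
From March 23, 1882 to March 23, 1913: 31 years, of which 7 contain a Feb 29 — 24×365 + 7×366 = 11322 days.
(1900 is not a leap year (divisible by 100 but not 400).)
March 1913: 31 − 23 = 8 days remain.
Then April (30): 30 days.
May 1–16, 1913: 16 days.
Residual: 54 days.
Total: 11376 days.
11376 mod 7 = 1, so 1 day before Friday is Thursday.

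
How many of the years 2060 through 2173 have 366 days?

Years divisible by 4: 2060, 2064, …, 2172 — 29 in all.
Of these, 2100 is divisible by 100 but not 400, so not leap.
Leap years: 29 − 1 = 28.

28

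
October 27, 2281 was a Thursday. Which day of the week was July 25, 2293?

Tuesday

Day-of-year of October 27, 2281: 300.
Day-of-year of July 25, 2293: 206.
2281 has 365 days, so 365 − 300 = 65 days remain in 2281.
Full years 2282–2292: 8 common + 3 leap = 8×365 + 3×366 = 4018 days.
Total: 65 + 4018 + 206 = 4289 days.
4289 mod 7 = 5, so 5 days after Thursday is Tuesday.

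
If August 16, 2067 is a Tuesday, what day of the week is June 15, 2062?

Count forward from the earlier date (June 15, 2062) to the later (August 16, 2067):
June 15, 2062 → June 15, 2063: 365 days.
June 15, 2063 → June 15, 2064: 366 days (2064 is a leap year).
June 15, 2064 → June 15, 2065: 365 days.
June 15, 2065 → June 15, 2066: 365 days.
June 15, 2066 → June 15, 2067: 365 days.
June 2067: 30 − 15 = 15 days remain.
Then July (31): 31 days.
August 1–16, 2067: 16 days.
Residual: 62 days.
Total: 1888 days.
1888 mod 7 = 5, so 5 days before Tuesday is Thursday.

Thursday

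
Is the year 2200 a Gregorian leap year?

No

2200 is not a leap year (divisible by 100 but not 400).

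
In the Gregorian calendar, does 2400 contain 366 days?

2400 is a leap year (divisible by 400).

Yes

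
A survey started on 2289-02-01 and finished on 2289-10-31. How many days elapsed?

February 2289: 28 − 1 = 27 days remain (2289 is not a leap year, so February has 28 days).
Then March (31), April (30), May (31), June (30), July (31), August (31), September (30): 31 + 30 + 31 + 30 + 31 + 31 + 30 = 214 days.
October 1–31, 2289: 31 days.
Total: 27 + 214 + 31 = 272 days.

272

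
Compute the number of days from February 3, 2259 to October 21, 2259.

February 2259: 28 − 3 = 25 days remain (2259 is not a leap year, so February has 28 days).
Then March (31), April (30), May (31), June (30), July (31), August (31), September (30): 31 + 30 + 31 + 30 + 31 + 31 + 30 = 214 days.
October 1–21, 2259: 21 days.
Total: 25 + 214 + 21 = 260 days.

260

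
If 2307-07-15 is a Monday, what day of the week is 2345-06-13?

Wednesday

Day-of-year of July 15, 2307: 196.
Day-of-year of June 13, 2345: 164.
2307 has 365 days, so 365 − 196 = 169 days remain in 2307.
Full years 2308–2344: 27 common + 10 leap = 27×365 + 10×366 = 13515 days.
Total: 169 + 13515 + 164 = 13848 days.
13848 mod 7 = 2, so 2 days after Monday is Wednesday.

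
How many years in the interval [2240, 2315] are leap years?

18

Years divisible by 4: 2240, 2244, …, 2312 — 19 in all.
Of these, 2300 is divisible by 100 but not 400, so not leap.
Leap years: 19 − 1 = 18.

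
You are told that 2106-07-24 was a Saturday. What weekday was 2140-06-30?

Thursday

Day-of-year of July 24, 2106: 205.
Day-of-year of June 30, 2140: 182.
2106 has 365 days, so 365 − 205 = 160 days remain in 2106.
Full years 2107–2139: 25 common + 8 leap = 25×365 + 8×366 = 12053 days.
Total: 160 + 12053 + 182 = 12395 days.
12395 mod 7 = 5, so 5 days after Saturday is Thursday.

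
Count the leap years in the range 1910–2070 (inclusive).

Years divisible by 4: 1912, 1916, …, 2068 — 40 in all.
2000 is divisible by 400, so still leap.
No century exceptions apply. Count: 40.

40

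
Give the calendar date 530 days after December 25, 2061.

June 8, 2063

Count 530 days after December 25, 2061:
Day-of-year of December 25, 2061: 359.
Day-of-year of June 8, 2063: 159.
2061 has 365 days, so 365 − 359 = 6 days remain in 2061.
Full years: 2062: 365. Sum = 365.
Total: 6 + 365 + 159 = 530 days.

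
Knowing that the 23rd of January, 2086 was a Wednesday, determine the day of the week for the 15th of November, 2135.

Tuesday

Day-of-year of January 23, 2086: 23.
Day-of-year of November 15, 2135: 319.
2086 has 365 days, so 365 − 23 = 342 days remain in 2086.
Full years 2087–2134: 37 common + 11 leap = 37×365 + 11×366 = 17531 days.
Total: 342 + 17531 + 319 = 18192 days.
18192 mod 7 = 6, so 6 days after Wednesday is Tuesday.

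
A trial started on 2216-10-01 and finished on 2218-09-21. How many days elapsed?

Day-of-year of October 1, 2216: 275.
Day-of-year of September 21, 2218: 264.
2216 has 366 days, so 366 − 275 = 91 days remain in 2216.
Full years: 2217: 365. Sum = 365.
Total: 91 + 365 + 264 = 720 days.

720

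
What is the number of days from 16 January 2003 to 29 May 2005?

864

January 16, 2003 → January 16, 2004: 365 days.
January 16, 2004 → January 16, 2005: 366 days (2004 is a leap year).
January 2005: 31 − 16 = 15 days remain.
Then February 2005 (28), March (31), April (30): 28 + 31 + 30 = 89 days.
May 1–29, 2005: 29 days.
Residual: 133 days.
Total: 864 days.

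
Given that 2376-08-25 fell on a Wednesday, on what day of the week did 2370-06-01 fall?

Count forward from the earlier date (June 1, 2370) to the later (August 25, 2376):
June 1, 2370 → June 1, 2371: 365 days.
June 1, 2371 → June 1, 2372: 366 days (2372 is a leap year).
June 1, 2372 → June 1, 2373: 365 days.
June 1, 2373 → June 1, 2374: 365 days.
June 1, 2374 → June 1, 2375: 365 days.
June 1, 2375 → June 1, 2376: 366 days (2376 is a leap year).
June 2376: 30 − 1 = 29 days remain.
Then July (31): 31 days.
August 1–25, 2376: 25 days.
Residual: 85 days.
Total: 2277 days.
2277 mod 7 = 2, so 2 days before Wednesday is Monday.

Monday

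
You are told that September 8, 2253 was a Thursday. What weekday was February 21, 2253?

Count forward from the earlier date (February 21, 2253) to the later (September 8, 2253):
February 2253: 28 − 21 = 7 days remain (2253 is not a leap year, so February has 28 days).
Then March (31), April (30), May (31), June (30), July (31), August (31): 31 + 30 + 31 + 30 + 31 + 31 = 184 days.
September 1–8, 2253: 8 days.
Total: 7 + 184 + 8 = 199 days.
199 mod 7 = 3, so 3 days before Thursday is Monday.

Monday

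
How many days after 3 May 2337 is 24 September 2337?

May 2337: 31 − 3 = 28 days remain.
Then June (30), July (31), August (31): 30 + 31 + 31 = 92 days.
September 1–24, 2337: 24 days.
Total: 28 + 92 + 24 = 144 days.

144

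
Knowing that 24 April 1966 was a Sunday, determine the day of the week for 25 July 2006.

Tuesday

From April 24, 1966 to April 24, 2006: 40 years, of which 10 contain a Feb 29 — 30×365 + 10×366 = 14610 days.
(2000 is a leap year (divisible by 400).)
April 2006: 30 − 24 = 6 days remain.
Then May (31), June (30): 31 + 30 = 61 days.
July 1–25, 2006: 25 days.
Residual: 92 days.
Total: 14702 days.
14702 mod 7 = 2, so 2 days after Sunday is Tuesday.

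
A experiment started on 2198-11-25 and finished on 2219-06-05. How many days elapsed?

From November 25, 2198 to November 25, 2218: 20 years, of which 4 contain a Feb 29 — 16×365 + 4×366 = 7304 days.
(2200 is not a leap year (divisible by 100 but not 400).)
November 2218: 30 − 25 = 5 days remain.
Then December (31), January (31), February 2219 (28), March (31), April (30), May (31): 31 + 31 + 28 + 31 + 30 + 31 = 182 days.
June 1–5, 2219: 5 days.
Residual: 192 days.
Total: 7496 days.

7496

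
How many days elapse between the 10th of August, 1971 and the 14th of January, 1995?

8558

Day-of-year of August 10, 1971: 222.
Day-of-year of January 14, 1995: 14.
1971 has 365 days, so 365 − 222 = 143 days remain in 1971.
Full years 1972–1994: 17 common + 6 leap = 17×365 + 6×366 = 8401 days.
Total: 143 + 8401 + 14 = 8558 days.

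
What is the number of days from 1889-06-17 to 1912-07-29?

8442

Day-of-year of June 17, 1889: 168.
Day-of-year of July 29, 1912: 211.
1889 has 365 days, so 365 − 168 = 197 days remain in 1889.
Full years 1890–1911: 18 common + 4 leap = 18×365 + 4×366 = 8034 days.
Total: 197 + 8034 + 211 = 8442 days.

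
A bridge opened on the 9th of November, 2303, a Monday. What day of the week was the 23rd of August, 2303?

Sunday

Count forward from the earlier date (August 23, 2303) to the later (November 9, 2303):
August 2303: 31 − 23 = 8 days remain.
Then September (30), October (31): 30 + 31 = 61 days.
November 1–9, 2303: 9 days.
Total: 8 + 61 + 9 = 78 days.
78 mod 7 = 1, so 1 day before Monday is Sunday.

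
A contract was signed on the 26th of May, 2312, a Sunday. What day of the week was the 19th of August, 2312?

May 2312: 31 − 26 = 5 days remain.
Then June (30), July (31): 30 + 31 = 61 days.
August 1–19, 2312: 19 days.
Total: 5 + 61 + 19 = 85 days.
85 mod 7 = 1, so 1 day after Sunday is Monday.

Monday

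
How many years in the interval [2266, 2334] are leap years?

16

Years divisible by 4: 2268, 2272, …, 2332 — 17 in all.
Of these, 2300 is divisible by 100 but not 400, so not leap.
Leap years: 17 − 1 = 16.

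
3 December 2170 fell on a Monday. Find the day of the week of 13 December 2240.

Sunday

Day-of-year of December 3, 2170: 337.
Day-of-year of December 13, 2240: 348.
2170 has 365 days, so 365 − 337 = 28 days remain in 2170.
Full years 2171–2239: 53 common + 16 leap = 53×365 + 16×366 = 25201 days.
Total: 28 + 25201 + 348 = 25577 days.
25577 mod 7 = 6, so 6 days after Monday is Sunday.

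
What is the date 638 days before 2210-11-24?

2209-02-24

Count 638 days before November 24, 2210:
February 2209: 28 − 24 = 4 days remain (2209 is not a leap year, so February has 28 days).
Then 20 full months totalling 610 days.
November 1–24, 2210: 24 days.
Total: 4 + 610 + 24 = 638 days.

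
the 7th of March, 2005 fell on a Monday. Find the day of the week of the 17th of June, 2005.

Friday

March 2005: 31 − 7 = 24 days remain.
Then April (30), May (31): 30 + 31 = 61 days.
June 1–17, 2005: 17 days.
Total: 24 + 61 + 17 = 102 days.
102 mod 7 = 4, so 4 days after Monday is Friday.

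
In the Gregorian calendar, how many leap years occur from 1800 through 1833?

Years divisible by 4 in [1800, 1833]: 1800, 1804, 1808, 1812, 1816, 1820, 1824, 1828, 1832.
Of these, 1800 is divisible by 100 but not 400, so not leap.
Leap years: 9 − 1 = 8.

8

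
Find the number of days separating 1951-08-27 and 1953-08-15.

August 1951: 31 − 27 = 4 days remain.
Then 23 full months totalling 700 days.
August 1–15, 1953: 15 days.
Total: 4 + 700 + 15 = 719 days.

719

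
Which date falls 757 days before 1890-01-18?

1887-12-23

Count 757 days before January 18, 1890:
Day-of-year of December 23, 1887: 357.
Day-of-year of January 18, 1890: 18.
1887 has 365 days, so 365 − 357 = 8 days remain in 1887.
Full years: 1888: 366; 1889: 365. Sum = 731.
Total: 8 + 731 + 18 = 757 days.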